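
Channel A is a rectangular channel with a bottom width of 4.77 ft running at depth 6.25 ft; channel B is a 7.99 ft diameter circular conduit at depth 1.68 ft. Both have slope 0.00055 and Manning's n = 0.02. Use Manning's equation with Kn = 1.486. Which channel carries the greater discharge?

Channel A: Flow area A = b·y = 4.77 × 6.25 = 29.81 ft². Wetted perimeter P = b + 2y = 4.77 + 2×6.25 = 17.27 ft. Hydraulic radius R = A/P = 29.81/17.27 = 1.726 ft. Q_A = (1.486/0.02)·29.81·1.726^(2/3)·√0.00055 = 74.75 ft³/s.
Channel B: For a circular section of diameter D = 7.99 ft at depth y = 1.68 ft, the central angle is θ = 2 arccos(1 − 2y/D) = 1.905 rad. Then A = (D²/8)(θ − sin θ) = 7.668 ft² and P = Dθ/2 = 7.612 ft. Hydraulic radius R = A/P = 7.668/7.612 = 1.007 ft. Q_B = (1.486/0.02)·7.668·1.007^(2/3)·√0.00055 = 13.43 ft³/s.
Q_A = 74.75 ft³/s vs Q_B = 13.43 ft³/s, so channel A carries more.

channel A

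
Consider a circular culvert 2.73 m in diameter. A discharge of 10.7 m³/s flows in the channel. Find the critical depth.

At critical depth, Q² T / (g A³) = 1, i.e. A³/T = Q²/g = 10.7²/9.81 = 11.67.
Trying y = 1.65 m: A³/T = 18.96 — too large.
Trying y = 1.24 m: A³/T = 6.361 — too small.
Trying y = 1.45 m: A³/T = 11.57 — matches.

y_c = 1.45 m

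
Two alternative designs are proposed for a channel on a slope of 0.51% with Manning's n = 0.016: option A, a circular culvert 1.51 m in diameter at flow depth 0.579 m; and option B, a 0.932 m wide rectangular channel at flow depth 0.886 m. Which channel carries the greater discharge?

channel B

Channel A: For a circular section of diameter D = 1.51 m at depth y = 0.579 m, the central angle is θ = 2 arccos(1 − 2y/D) = 2.671 rad. Then A = (D²/8)(θ − sin θ) = 0.6321 m² and P = Dθ/2 = 2.017 m. Hydraulic radius R = A/P = 0.6321/2.017 = 0.3134 m. Q_A = (1/0.016)·0.6321·0.3134^(2/3)·√0.0051 = 1.302 m³/s.
Channel B: Flow area A = b·y = 0.932 × 0.886 = 0.8258 m². Wetted perimeter P = b + 2y = 0.932 + 2×0.886 = 2.704 m. Hydraulic radius R = A/P = 0.8258/2.704 = 0.3054 m. Q_B = (1/0.016)·0.8258·0.3054^(2/3)·√0.0051 = 1.671 m³/s.
Q_A = 1.302 m³/s vs Q_B = 1.671 m³/s, so channel B carries more.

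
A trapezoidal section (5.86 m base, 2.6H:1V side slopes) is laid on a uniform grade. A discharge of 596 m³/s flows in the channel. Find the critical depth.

At critical depth, Q² T / (g A³) = 1, i.e. A³/T = Q²/g = 596²/9.81 = 36210.
Trying y = 6.38 m: A³/T = 75250 — high.
Trying y = 4.69 m: A³/T = 20070 — low.
Trying y = 5.39 m: A³/T = 36270 — matches.

y_c = 5.39 m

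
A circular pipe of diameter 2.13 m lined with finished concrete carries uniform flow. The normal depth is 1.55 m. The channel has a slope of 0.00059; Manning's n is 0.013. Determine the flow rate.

Q = 3.85 m³/s

For a circular section of diameter D = 2.13 m at depth y = 1.55 m, the central angle is θ = 2 arccos(1 − 2y/D) = 4.087 rad. Then A = (D²/8)(θ − sin θ) = 2.778 m² and P = Dθ/2 = 4.353 m.
Hydraulic radius R = A/P = 2.778/4.353 = 0.6381 m.
Manning's equation: Q = (1/n) A R^(2/3) S^(1/2) = (1/0.013) × 2.778 × 0.6381^(2/3) × 0.00059^(1/2) = 3.85 m³/s.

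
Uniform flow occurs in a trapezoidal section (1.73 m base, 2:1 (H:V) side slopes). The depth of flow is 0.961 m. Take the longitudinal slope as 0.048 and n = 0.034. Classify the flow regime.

With bottom width b = 1.73 m and side slope z = 2: A = (b + zy)y = (1.73 + 2×0.961)×0.961 = 3.51 m²; P = b + 2y√(1+z²) = 1.73 + 2×0.961×2.236 = 6.028 m.
Hydraulic radius R = A/P = 3.51/6.028 = 0.5822 m.
V = (1/n) R^(2/3) √S = (1/0.034) × 0.5822^(2/3) × √0.048 = 4.493 m/s. Hydraulic depth D_h = A/T = 3.51/5.574 = 0.6296 m.
Froude number Fr = V/√(g·D_h) = 4.493/√(9.81×0.6296) = 1.81, which is greater than 1, so the flow is supercritical.

supercritical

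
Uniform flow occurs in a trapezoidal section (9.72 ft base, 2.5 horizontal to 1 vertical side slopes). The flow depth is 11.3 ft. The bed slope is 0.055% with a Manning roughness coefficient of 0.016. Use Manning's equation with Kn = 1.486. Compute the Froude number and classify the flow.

With bottom width b = 9.72 ft and side slope z = 2.5: A = (b + zy)y = (9.72 + 2.5×11.3)×11.3 = 429.1 ft²; P = b + 2y√(1+z²) = 9.72 + 2×11.3×2.693 = 70.57 ft.
Hydraulic radius R = A/P = 429.1/70.57 = 6.08 ft.
V = (1.486/n) R^(2/3) √S = (1.486/0.016) × 6.08^(2/3) × √0.00055 = 7.256 ft/s. Hydraulic depth D_h = A/T = 429.1/66.22 = 6.479 ft.
Froude number Fr = V/√(g·D_h) = 7.256/√(32.2×6.479) = 0.502, which is less than 1, so the flow is subcritical.

subcritical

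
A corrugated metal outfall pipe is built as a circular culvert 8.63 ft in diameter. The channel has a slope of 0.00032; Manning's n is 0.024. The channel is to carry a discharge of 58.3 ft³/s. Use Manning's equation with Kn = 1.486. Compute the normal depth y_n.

Manning's equation rearranged: A R^(2/3) = nQ / (1.486·√S) = 0.024 × 58.3 / (1.486 × √0.00032) = 52.64.
At y = 3.82 ft: A R^(2/3) = 39.51 — too small.
At y = 5.72 ft: A R^(2/3) = 75.94 — too large.
At y = 4.51 ft: A R^(2/3) = 52.6 — matches.

y_n = 4.51 ft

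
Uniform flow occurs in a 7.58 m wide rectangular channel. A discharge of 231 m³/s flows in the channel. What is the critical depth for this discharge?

For a rectangular channel, critical depth y_c = (q²/g)^(1/3) where q = Q/b = 231/7.58 = 30.47 m²/s.
So y_c = (30.47²/9.81)^(1/3) = 4.56 m.

y_c = 4.56 m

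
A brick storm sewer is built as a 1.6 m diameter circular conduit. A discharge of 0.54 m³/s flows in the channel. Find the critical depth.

y_c = 0.362 m

At critical depth, Q² T / (g A³) = 1, i.e. A³/T = Q²/g = 0.54²/9.81 = 0.02972.
At y = 0.264 m: A³/T = 0.008614 — short.
At y = 0.362 m: A³/T = 0.02969 — matches.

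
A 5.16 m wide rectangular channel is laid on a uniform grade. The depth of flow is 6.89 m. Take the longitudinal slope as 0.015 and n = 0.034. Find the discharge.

Q = 195 m³/s

Flow area A = b·y = 5.16 × 6.89 = 35.55 m². Wetted perimeter P = b + 2y = 5.16 + 2×6.89 = 18.94 m.
Hydraulic radius R = A/P = 35.55/18.94 = 1.877 m.
Manning's equation: Q = (1/n) A R^(2/3) S^(1/2) = (1/0.034) × 35.55 × 1.877^(2/3) × 0.015^(1/2) = 195 m³/s.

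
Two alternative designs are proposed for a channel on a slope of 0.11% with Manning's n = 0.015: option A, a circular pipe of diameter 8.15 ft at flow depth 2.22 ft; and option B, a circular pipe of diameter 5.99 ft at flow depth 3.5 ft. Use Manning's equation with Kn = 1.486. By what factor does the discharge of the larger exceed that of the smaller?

1.75

Channel A: For a circular section of diameter D = 8.15 ft at depth y = 2.22 ft, the central angle is θ = 2 arccos(1 − 2y/D) = 2.196 rad. Then A = (D²/8)(θ − sin θ) = 11.51 ft² and P = Dθ/2 = 8.95 ft. Hydraulic radius R = A/P = 11.51/8.95 = 1.286 ft. Q_A = (1.486/0.015)·11.51·1.286^(2/3)·√0.0011 = 44.69 ft³/s.
Channel B: For a circular section of diameter D = 5.99 ft at depth y = 3.5 ft, the central angle is θ = 2 arccos(1 − 2y/D) = 3.48 rad. Then A = (D²/8)(θ − sin θ) = 17.1 ft² and P = Dθ/2 = 10.42 ft. Hydraulic radius R = A/P = 17.1/10.42 = 1.641 ft. Q_B = (1.486/0.015)·17.1·1.641^(2/3)·√0.0011 = 78.16 ft³/s.
The larger discharge is 78.16 ft³/s and the smaller is 44.69 ft³/s; the ratio is 1.75.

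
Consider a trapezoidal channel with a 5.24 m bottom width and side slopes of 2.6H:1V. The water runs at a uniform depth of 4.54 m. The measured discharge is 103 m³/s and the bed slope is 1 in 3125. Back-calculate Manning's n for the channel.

n = 0.025

With bottom width b = 5.24 m and side slope z = 2.6: A = (b + zy)y = (5.24 + 2.6×4.54)×4.54 = 77.38 m²; P = b + 2y√(1+z²) = 5.24 + 2×4.54×2.786 = 30.53 m.
Hydraulic radius R = A/P = 77.38/30.53 = 2.534 m.
Rearranging Manning's equation: n = (1/Q) A R^(2/3) S^(1/2) = (1/103) × 77.38 × 2.534^(2/3) × √0.00032 = 0.025.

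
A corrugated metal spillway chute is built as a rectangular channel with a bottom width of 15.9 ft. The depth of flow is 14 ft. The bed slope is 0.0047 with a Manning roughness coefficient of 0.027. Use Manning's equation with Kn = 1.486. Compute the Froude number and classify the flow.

subcritical

Flow area A = b·y = 15.9 × 14 = 222.6 ft². Wetted perimeter P = b + 2y = 15.9 + 2×14 = 43.9 ft.
Hydraulic radius R = A/P = 222.6/43.9 = 5.071 ft.
V = (1.486/n) R^(2/3) √S = (1.486/0.027) × 5.071^(2/3) × √0.0047 = 11.14 ft/s. Hydraulic depth D_h = A/T = 222.6/15.9 = 14 ft.
Froude number Fr = V/√(g·D_h) = 11.14/√(32.2×14) = 0.525, which is less than 1, so the flow is subcritical.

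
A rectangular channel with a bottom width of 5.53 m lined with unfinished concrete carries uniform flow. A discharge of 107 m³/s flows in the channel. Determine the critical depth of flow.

y_c = 3.37 m

For a rectangular channel, critical depth y_c = (q²/g)^(1/3) where q = Q/b = 107/5.53 = 19.35 m²/s.
So y_c = (19.35²/9.81)^(1/3) = 3.37 m.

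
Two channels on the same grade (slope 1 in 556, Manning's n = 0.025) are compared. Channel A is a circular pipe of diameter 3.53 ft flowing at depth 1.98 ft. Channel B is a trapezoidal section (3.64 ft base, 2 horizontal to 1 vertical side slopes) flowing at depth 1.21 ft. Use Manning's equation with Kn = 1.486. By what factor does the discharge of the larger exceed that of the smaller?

Channel A: For a circular section of diameter D = 3.53 ft at depth y = 1.98 ft, the central angle is θ = 2 arccos(1 − 2y/D) = 3.386 rad. Then A = (D²/8)(θ − sin θ) = 5.65 ft² and P = Dθ/2 = 5.976 ft. Hydraulic radius R = A/P = 5.65/5.976 = 0.9455 ft. Q_A = (1.486/0.025)·5.65·0.9455^(2/3)·√0.001799 = 13.72 ft³/s.
Channel B: With bottom width b = 3.64 ft and side slope z = 2: A = (b + zy)y = (3.64 + 2×1.21)×1.21 = 7.333 ft²; P = b + 2y√(1+z²) = 3.64 + 2×1.21×2.236 = 9.051 ft. Hydraulic radius R = A/P = 7.333/9.051 = 0.8101 ft. Q_B = (1.486/0.025)·7.333·0.8101^(2/3)·√0.001799 = 16.06 ft³/s.
The larger discharge is 16.06 ft³/s and the smaller is 13.72 ft³/s; the ratio is 1.17.

1.17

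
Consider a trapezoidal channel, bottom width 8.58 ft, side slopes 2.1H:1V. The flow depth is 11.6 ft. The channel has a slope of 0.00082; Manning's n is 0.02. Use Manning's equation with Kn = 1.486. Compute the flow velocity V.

With bottom width b = 8.58 ft and side slope z = 2.1: A = (b + zy)y = (8.58 + 2.1×11.6)×11.6 = 382.1 ft²; P = b + 2y√(1+z²) = 8.58 + 2×11.6×2.326 = 62.54 ft.
Hydraulic radius R = A/P = 382.1/62.54 = 6.11 ft.
From Manning's equation, V = (1.486/n) R^(2/3) S^(1/2) = (1.486/0.02) × 6.11^(2/3) × 0.00082^(1/2) = 7.11 ft/s.

V = 7.11 ft/s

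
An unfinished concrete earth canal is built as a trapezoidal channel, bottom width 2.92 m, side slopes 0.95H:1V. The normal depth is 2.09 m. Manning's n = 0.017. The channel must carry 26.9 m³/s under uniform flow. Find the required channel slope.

S = 0.00159

With bottom width b = 2.92 m and side slope z = 0.95: A = (b + zy)y = (2.92 + 0.95×2.09)×2.09 = 10.25 m²; P = b + 2y√(1+z²) = 2.92 + 2×2.09×1.379 = 8.686 m.
Hydraulic radius R = A/P = 10.25/8.686 = 1.18 m.
From Manning's equation, S = [nQ / (1 A R^(2/3))]² = [0.017 × 26.9 / (1 × 10.25 × 1.18^(2/3))]² = 0.00159.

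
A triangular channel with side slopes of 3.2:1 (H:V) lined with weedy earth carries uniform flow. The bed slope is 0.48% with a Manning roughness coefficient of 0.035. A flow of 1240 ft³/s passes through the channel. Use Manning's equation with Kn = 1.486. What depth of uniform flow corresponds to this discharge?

y_n = 7.5 ft

Manning's equation rearranged: A R^(2/3) = nQ / (1.486·√S) = 0.035 × 1240 / (1.486 × √0.0048) = 421.6.
Trying y = 8.88 ft: A R^(2/3) = 660.8 — over.
Trying y = 7.5 ft: A R^(2/3) = 421.2 — matches.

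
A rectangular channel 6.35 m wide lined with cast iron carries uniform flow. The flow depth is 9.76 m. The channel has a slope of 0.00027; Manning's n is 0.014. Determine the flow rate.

Q = 130 m³/s

Flow area A = b·y = 6.35 × 9.76 = 61.98 m². Wetted perimeter P = b + 2y = 6.35 + 2×9.76 = 25.87 m.
Hydraulic radius R = A/P = 61.98/25.87 = 2.396 m.
Manning's equation: Q = (1/n) A R^(2/3) S^(1/2) = (1/0.014) × 61.98 × 2.396^(2/3) × 0.00027^(1/2) = 130 m³/s.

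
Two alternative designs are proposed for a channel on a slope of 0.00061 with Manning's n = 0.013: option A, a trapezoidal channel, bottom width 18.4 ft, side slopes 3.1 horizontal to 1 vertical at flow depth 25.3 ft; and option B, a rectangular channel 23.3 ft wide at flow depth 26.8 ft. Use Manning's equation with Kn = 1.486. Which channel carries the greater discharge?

channel A

Channel A: With bottom width b = 18.4 ft and side slope z = 3.1: A = (b + zy)y = (18.4 + 3.1×25.3)×25.3 = 2450 ft²; P = b + 2y√(1+z²) = 18.4 + 2×25.3×3.257 = 183.2 ft. Hydraulic radius R = A/P = 2450/183.2 = 13.37 ft. Q_A = (1.486/0.013)·2450·13.37^(2/3)·√0.00061 = 38960 ft³/s.
Channel B: Flow area A = b·y = 23.3 × 26.8 = 624.4 ft². Wetted perimeter P = b + 2y = 23.3 + 2×26.8 = 76.9 ft. Hydraulic radius R = A/P = 624.4/76.9 = 8.12 ft. Q_B = (1.486/0.013)·624.4·8.12^(2/3)·√0.00061 = 7122 ft³/s.
Q_A = 38960 ft³/s vs Q_B = 7122 ft³/s, so channel A carries more.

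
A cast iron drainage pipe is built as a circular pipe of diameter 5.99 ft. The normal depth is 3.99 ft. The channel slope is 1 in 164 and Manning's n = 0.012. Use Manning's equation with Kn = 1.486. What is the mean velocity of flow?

V = 14 ft/s

For a circular section of diameter D = 5.99 ft at depth y = 3.99 ft, the central angle is θ = 2 arccos(1 − 2y/D) = 3.819 rad. Then A = (D²/8)(θ − sin θ) = 19.94 ft² and P = Dθ/2 = 11.44 ft.
Hydraulic radius R = A/P = 19.94/11.44 = 1.743 ft.
From Manning's equation, V = (1.486/n) R^(2/3) S^(1/2) = (1.486/0.012) × 1.743^(2/3) × 0.006098^(1/2) = 14 ft/s.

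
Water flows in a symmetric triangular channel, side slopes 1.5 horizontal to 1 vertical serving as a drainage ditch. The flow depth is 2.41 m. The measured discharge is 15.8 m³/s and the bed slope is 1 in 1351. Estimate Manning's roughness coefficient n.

n = 0.015

For a triangular section with side slope z = 1.5: A = zy² = 1.5×2.41² = 8.712 m²; P = 2y√(1+z²) = 2×2.41×1.803 = 8.689 m.
Hydraulic radius R = A/P = 8.712/8.689 = 1.003 m.
Rearranging Manning's equation: n = (1/Q) A R^(2/3) S^(1/2) = (1/15.8) × 8.712 × 1.003^(2/3) × √0.0007402 = 0.015.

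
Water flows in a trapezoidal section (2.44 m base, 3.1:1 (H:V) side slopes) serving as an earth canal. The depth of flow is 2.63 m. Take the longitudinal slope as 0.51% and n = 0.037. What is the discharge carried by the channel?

With bottom width b = 2.44 m and side slope z = 3.1: A = (b + zy)y = (2.44 + 3.1×2.63)×2.63 = 27.86 m²; P = b + 2y√(1+z²) = 2.44 + 2×2.63×3.257 = 19.57 m.
Hydraulic radius R = A/P = 27.86/19.57 = 1.423 m.
Manning's equation: Q = (1/n) A R^(2/3) S^(1/2) = (1/0.037) × 27.86 × 1.423^(2/3) × 0.0051^(1/2) = 68 m³/s.

Q = 68 m³/s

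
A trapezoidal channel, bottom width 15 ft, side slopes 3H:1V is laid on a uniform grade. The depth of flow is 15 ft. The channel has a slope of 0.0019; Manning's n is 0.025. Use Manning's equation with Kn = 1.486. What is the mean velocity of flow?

V = 10.5 ft/s

With bottom width b = 15 ft and side slope z = 3: A = (b + zy)y = (15 + 3×15)×15 = 900 ft²; P = b + 2y√(1+z²) = 15 + 2×15×3.162 = 109.9 ft.
Hydraulic radius R = A/P = 900/109.9 = 8.192 ft.
From Manning's equation, V = (1.486/n) R^(2/3) S^(1/2) = (1.486/0.025) × 8.192^(2/3) × 0.0019^(1/2) = 10.5 ft/s.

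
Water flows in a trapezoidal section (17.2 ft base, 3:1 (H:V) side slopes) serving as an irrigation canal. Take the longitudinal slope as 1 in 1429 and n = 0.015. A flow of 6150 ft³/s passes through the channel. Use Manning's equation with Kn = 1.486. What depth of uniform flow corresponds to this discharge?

Manning's equation rearranged: A R^(2/3) = nQ / (1.486·√S) = 0.015 × 6150 / (1.486 × √0.0006998) = 2347.
Try y = 9.82 ft: A R^(2/3) = 1475 — short.
Try y = 15 ft: A R^(2/3) = 3832 — over.
Try y = 12.1 ft: A R^(2/3) = 2348 — close enough.

y_n = 12.1 ft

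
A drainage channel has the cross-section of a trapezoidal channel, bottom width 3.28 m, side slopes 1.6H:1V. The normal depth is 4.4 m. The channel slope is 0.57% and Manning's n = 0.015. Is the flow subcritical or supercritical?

supercritical

With bottom width b = 3.28 m and side slope z = 1.6: A = (b + zy)y = (3.28 + 1.6×4.4)×4.4 = 45.41 m²; P = b + 2y√(1+z²) = 3.28 + 2×4.4×1.887 = 19.88 m.
Hydraulic radius R = A/P = 45.41/19.88 = 2.284 m.
V = (1/n) R^(2/3) √S = (1/0.015) × 2.284^(2/3) × √0.0057 = 8.728 m/s. Hydraulic depth D_h = A/T = 45.41/17.36 = 2.616 m.
Froude number Fr = V/√(g·D_h) = 8.728/√(9.81×2.616) = 1.72, which is greater than 1, so the flow is supercritical.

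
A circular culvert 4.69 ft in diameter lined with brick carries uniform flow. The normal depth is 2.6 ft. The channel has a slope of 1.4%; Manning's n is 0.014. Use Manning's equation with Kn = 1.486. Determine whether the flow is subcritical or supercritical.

For a circular section of diameter D = 4.69 ft at depth y = 2.6 ft, the central angle is θ = 2 arccos(1 − 2y/D) = 3.36 rad. Then A = (D²/8)(θ − sin θ) = 9.831 ft² and P = Dθ/2 = 7.878 ft.
Hydraulic radius R = A/P = 9.831/7.878 = 1.248 ft.
V = (1.486/n) R^(2/3) √S = (1.486/0.014) × 1.248^(2/3) × √0.014 = 14.56 ft/s. Hydraulic depth D_h = A/T = 9.831/4.662 = 2.109 ft.
Froude number Fr = V/√(g·D_h) = 14.56/√(32.2×2.109) = 1.77, which is greater than 1, so the flow is supercritical.

supercritical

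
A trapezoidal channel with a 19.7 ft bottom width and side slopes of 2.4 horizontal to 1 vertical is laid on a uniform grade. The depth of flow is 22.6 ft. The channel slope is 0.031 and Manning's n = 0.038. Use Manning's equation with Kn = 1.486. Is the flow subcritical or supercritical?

supercritical

With bottom width b = 19.7 ft and side slope z = 2.4: A = (b + zy)y = (19.7 + 2.4×22.6)×22.6 = 1671 ft²; P = b + 2y√(1+z²) = 19.7 + 2×22.6×2.6 = 137.2 ft.
Hydraulic radius R = A/P = 1671/137.2 = 12.18 ft.
V = (1.486/n) R^(2/3) √S = (1.486/0.038) × 12.18^(2/3) × √0.031 = 36.44 ft/s. Hydraulic depth D_h = A/T = 1671/128.2 = 13.04 ft.
Froude number Fr = V/√(g·D_h) = 36.44/√(32.2×13.04) = 1.78, which is greater than 1, so the flow is supercritical.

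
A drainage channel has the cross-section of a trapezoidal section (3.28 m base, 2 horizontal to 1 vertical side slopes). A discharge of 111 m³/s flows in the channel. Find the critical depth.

y_c = 2.92 m

At critical depth, Q² T / (g A³) = 1, i.e. A³/T = Q²/g = 111²/9.81 = 1256.
Try y = 2.11 m: A³/T = 338.1 — short.
Try y = 2.92 m: A³/T = 1262 — close enough.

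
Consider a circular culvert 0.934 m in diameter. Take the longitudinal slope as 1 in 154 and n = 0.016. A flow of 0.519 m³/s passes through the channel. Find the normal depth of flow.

y_n = 0.409 m

Manning's equation rearranged: A R^(2/3) = nQ / (1·√S) = 0.016 × 0.519 / (√0.006494) = 0.103.
Trying y = 0.324 m: A R^(2/3) = 0.06717 — low.
Trying y = 0.501 m: A R^(2/3) = 0.1461 — high.
Trying y = 0.409 m: A R^(2/3) = 0.1031 — ≈ 0.103.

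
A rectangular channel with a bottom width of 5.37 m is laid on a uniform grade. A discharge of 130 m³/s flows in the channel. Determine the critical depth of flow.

y_c = 3.91 m

For a rectangular channel, critical depth y_c = (q²/g)^(1/3) where q = Q/b = 130/5.37 = 24.21 m²/s.
So y_c = (24.21²/9.81)^(1/3) = 3.91 m.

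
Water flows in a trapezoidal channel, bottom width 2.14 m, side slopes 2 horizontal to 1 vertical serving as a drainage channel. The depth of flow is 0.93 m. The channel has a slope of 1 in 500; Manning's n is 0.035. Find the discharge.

Q = 3.35 m³/s

With bottom width b = 2.14 m and side slope z = 2: A = (b + zy)y = (2.14 + 2×0.93)×0.93 = 3.72 m²; P = b + 2y√(1+z²) = 2.14 + 2×0.93×2.236 = 6.299 m.
Hydraulic radius R = A/P = 3.72/6.299 = 0.5906 m.
Manning's equation: Q = (1/n) A R^(2/3) S^(1/2) = (1/0.035) × 3.72 × 0.5906^(2/3) × 0.002^(1/2) = 3.35 m³/s.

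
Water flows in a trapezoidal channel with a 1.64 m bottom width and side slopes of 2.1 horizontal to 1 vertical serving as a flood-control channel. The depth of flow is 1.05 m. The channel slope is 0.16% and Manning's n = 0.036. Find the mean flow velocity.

With bottom width b = 1.64 m and side slope z = 2.1: A = (b + zy)y = (1.64 + 2.1×1.05)×1.05 = 4.037 m²; P = b + 2y√(1+z²) = 1.64 + 2×1.05×2.326 = 6.524 m.
Hydraulic radius R = A/P = 4.037/6.524 = 0.6188 m.
From Manning's equation, V = (1/n) R^(2/3) S^(1/2) = (1/0.036) × 0.6188^(2/3) × 0.0016^(1/2) = 0.807 m/s.

V = 0.807 m/s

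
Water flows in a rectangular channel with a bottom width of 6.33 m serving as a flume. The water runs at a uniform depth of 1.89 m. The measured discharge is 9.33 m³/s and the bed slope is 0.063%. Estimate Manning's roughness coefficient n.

n = 0.036

Flow area A = b·y = 6.33 × 1.89 = 11.96 m². Wetted perimeter P = b + 2y = 6.33 + 2×1.89 = 10.11 m.
Hydraulic radius R = A/P = 11.96/10.11 = 1.183 m.
Rearranging Manning's equation: n = (1/Q) A R^(2/3) S^(1/2) = (1/9.33) × 11.96 × 1.183^(2/3) × √0.00063 = 0.036.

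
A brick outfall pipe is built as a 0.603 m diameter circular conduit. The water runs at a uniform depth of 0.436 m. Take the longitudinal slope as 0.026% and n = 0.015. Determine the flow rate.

For a circular section of diameter D = 0.603 m at depth y = 0.436 m, the central angle is θ = 2 arccos(1 − 2y/D) = 4.066 rad. Then A = (D²/8)(θ − sin θ) = 0.2211 m² and P = Dθ/2 = 1.226 m.
Hydraulic radius R = A/P = 0.2211/1.226 = 0.1804 m.
Manning's equation: Q = (1/n) A R^(2/3) S^(1/2) = (1/0.015) × 0.2211 × 0.1804^(2/3) × 0.00026^(1/2) = 0.0759 m³/s.

Q = 0.0759 m³/s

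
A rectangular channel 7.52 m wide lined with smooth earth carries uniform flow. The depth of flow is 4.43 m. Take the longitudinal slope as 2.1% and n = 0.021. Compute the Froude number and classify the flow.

supercritical

Flow area A = b·y = 7.52 × 4.43 = 33.31 m². Wetted perimeter P = b + 2y = 7.52 + 2×4.43 = 16.38 m.
Hydraulic radius R = A/P = 33.31/16.38 = 2.034 m.
V = (1/n) R^(2/3) √S = (1/0.021) × 2.034^(2/3) × √0.021 = 11.08 m/s. Hydraulic depth D_h = A/T = 33.31/7.52 = 4.43 m.
Froude number Fr = V/√(g·D_h) = 11.08/√(9.81×4.43) = 1.68, which is greater than 1, so the flow is supercritical.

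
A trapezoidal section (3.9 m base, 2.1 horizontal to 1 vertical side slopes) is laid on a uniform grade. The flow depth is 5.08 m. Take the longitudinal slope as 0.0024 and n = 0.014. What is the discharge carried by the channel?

Q = 501 m³/s

With bottom width b = 3.9 m and side slope z = 2.1: A = (b + zy)y = (3.9 + 2.1×5.08)×5.08 = 74.01 m²; P = b + 2y√(1+z²) = 3.9 + 2×5.08×2.326 = 27.53 m.
Hydraulic radius R = A/P = 74.01/27.53 = 2.688 m.
Manning's equation: Q = (1/n) A R^(2/3) S^(1/2) = (1/0.014) × 74.01 × 2.688^(2/3) × 0.0024^(1/2) = 501 m³/s.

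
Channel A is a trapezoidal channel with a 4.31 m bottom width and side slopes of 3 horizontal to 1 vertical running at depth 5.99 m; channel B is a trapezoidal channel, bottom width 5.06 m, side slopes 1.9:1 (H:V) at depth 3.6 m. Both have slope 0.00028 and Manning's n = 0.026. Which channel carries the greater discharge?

channel A

Channel A: With bottom width b = 4.31 m and side slope z = 3: A = (b + zy)y = (4.31 + 3×5.99)×5.99 = 133.5 m²; P = b + 2y√(1+z²) = 4.31 + 2×5.99×3.162 = 42.19 m. Hydraulic radius R = A/P = 133.5/42.19 = 3.163 m. Q_A = (1/0.026)·133.5·3.163^(2/3)·√0.00028 = 185.1 m³/s.
Channel B: With bottom width b = 5.06 m and side slope z = 1.9: A = (b + zy)y = (5.06 + 1.9×3.6)×3.6 = 42.84 m²; P = b + 2y√(1+z²) = 5.06 + 2×3.6×2.147 = 20.52 m. Hydraulic radius R = A/P = 42.84/20.52 = 2.088 m. Q_B = (1/0.026)·42.84·2.088^(2/3)·√0.00028 = 45.04 m³/s.
Q_A = 185.1 m³/s vs Q_B = 45.04 m³/s, so channel A carries more.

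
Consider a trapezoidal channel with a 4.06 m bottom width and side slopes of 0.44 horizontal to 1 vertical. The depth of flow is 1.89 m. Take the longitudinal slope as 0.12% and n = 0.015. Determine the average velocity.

With bottom width b = 4.06 m and side slope z = 0.44: A = (b + zy)y = (4.06 + 0.44×1.89)×1.89 = 9.245 m²; P = b + 2y√(1+z²) = 4.06 + 2×1.89×1.093 = 8.19 m.
Hydraulic radius R = A/P = 9.245/8.19 = 1.129 m.
From Manning's equation, V = (1/n) R^(2/3) S^(1/2) = (1/0.015) × 1.129^(2/3) × 0.0012^(1/2) = 2.5 m/s.

V = 2.5 m/s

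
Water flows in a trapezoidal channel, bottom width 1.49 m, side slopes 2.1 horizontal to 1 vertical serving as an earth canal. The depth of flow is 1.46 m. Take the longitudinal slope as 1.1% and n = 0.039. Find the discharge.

Q = 15.5 m³/s

With bottom width b = 1.49 m and side slope z = 2.1: A = (b + zy)y = (1.49 + 2.1×1.46)×1.46 = 6.652 m²; P = b + 2y√(1+z²) = 1.49 + 2×1.46×2.326 = 8.282 m.
Hydraulic radius R = A/P = 6.652/8.282 = 0.8032 m.
Manning's equation: Q = (1/n) A R^(2/3) S^(1/2) = (1/0.039) × 6.652 × 0.8032^(2/3) × 0.011^(1/2) = 15.5 m³/s.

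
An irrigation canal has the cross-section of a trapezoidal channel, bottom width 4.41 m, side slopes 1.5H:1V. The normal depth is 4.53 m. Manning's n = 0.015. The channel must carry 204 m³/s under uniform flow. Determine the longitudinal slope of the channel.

S = 0.0011

With bottom width b = 4.41 m and side slope z = 1.5: A = (b + zy)y = (4.41 + 1.5×4.53)×4.53 = 50.76 m²; P = b + 2y√(1+z²) = 4.41 + 2×4.53×1.803 = 20.74 m.
Hydraulic radius R = A/P = 50.76/20.74 = 2.447 m.
From Manning's equation, S = [nQ / (1 A R^(2/3))]² = [0.015 × 204 / (1 × 50.76 × 2.447^(2/3))]² = 0.0011.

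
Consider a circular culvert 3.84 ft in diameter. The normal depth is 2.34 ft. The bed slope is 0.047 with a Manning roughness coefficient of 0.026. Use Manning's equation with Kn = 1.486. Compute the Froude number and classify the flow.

For a circular section of diameter D = 3.84 ft at depth y = 2.34 ft, the central angle is θ = 2 arccos(1 − 2y/D) = 3.583 rad. Then A = (D²/8)(θ − sin θ) = 7.39 ft² and P = Dθ/2 = 6.879 ft.
Hydraulic radius R = A/P = 7.39/6.879 = 1.074 ft.
V = (1.486/n) R^(2/3) √S = (1.486/0.026) × 1.074^(2/3) × √0.047 = 13 ft/s. Hydraulic depth D_h = A/T = 7.39/3.747 = 1.972 ft.
Froude number Fr = V/√(g·D_h) = 13/√(32.2×1.972) = 1.63, which is greater than 1, so the flow is supercritical.

supercritical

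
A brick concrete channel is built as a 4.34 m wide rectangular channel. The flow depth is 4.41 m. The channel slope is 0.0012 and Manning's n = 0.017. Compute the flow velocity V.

V = 2.62 m/s

Flow area A = b·y = 4.34 × 4.41 = 19.14 m². Wetted perimeter P = b + 2y = 4.34 + 2×4.41 = 13.16 m.
Hydraulic radius R = A/P = 19.14/13.16 = 1.454 m.
From Manning's equation, V = (1/n) R^(2/3) S^(1/2) = (1/0.017) × 1.454^(2/3) × 0.0012^(1/2) = 2.62 m/s.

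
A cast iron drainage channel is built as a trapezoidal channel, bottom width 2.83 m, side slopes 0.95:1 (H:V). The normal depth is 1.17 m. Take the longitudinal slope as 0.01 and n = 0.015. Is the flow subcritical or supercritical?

supercritical

With bottom width b = 2.83 m and side slope z = 0.95: A = (b + zy)y = (2.83 + 0.95×1.17)×1.17 = 4.612 m²; P = b + 2y√(1+z²) = 2.83 + 2×1.17×1.379 = 6.058 m.
Hydraulic radius R = A/P = 4.612/6.058 = 0.7613 m.
V = (1/n) R^(2/3) √S = (1/0.015) × 0.7613^(2/3) × √0.01 = 5.558 m/s. Hydraulic depth D_h = A/T = 4.612/5.053 = 0.9126 m.
Froude number Fr = V/√(g·D_h) = 5.558/√(9.81×0.9126) = 1.86, which is greater than 1, so the flow is supercritical.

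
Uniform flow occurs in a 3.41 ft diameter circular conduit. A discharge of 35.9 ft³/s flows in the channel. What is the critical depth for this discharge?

y_c = 1.87 ft

At critical depth, Q² T / (g A³) = 1, i.e. A³/T = Q²/g = 35.9²/32.2 = 40.03.
Trying y = 2.12 ft: A³/T = 64.25 — too large.
Trying y = 1.87 ft: A³/T = 39.73 — ≈ 40.03.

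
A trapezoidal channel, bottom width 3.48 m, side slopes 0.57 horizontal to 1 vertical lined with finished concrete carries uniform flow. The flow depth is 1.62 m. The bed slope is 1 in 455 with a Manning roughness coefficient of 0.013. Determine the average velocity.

With bottom width b = 3.48 m and side slope z = 0.57: A = (b + zy)y = (3.48 + 0.57×1.62)×1.62 = 7.134 m²; P = b + 2y√(1+z²) = 3.48 + 2×1.62×1.151 = 7.209 m.
Hydraulic radius R = A/P = 7.134/7.209 = 0.9895 m.
From Manning's equation, V = (1/n) R^(2/3) S^(1/2) = (1/0.013) × 0.9895^(2/3) × 0.002198^(1/2) = 3.58 m/s.

V = 3.58 m/s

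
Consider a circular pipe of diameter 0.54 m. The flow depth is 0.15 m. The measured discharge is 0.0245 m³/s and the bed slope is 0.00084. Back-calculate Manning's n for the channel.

For a circular section of diameter D = 0.54 m at depth y = 0.15 m, the central angle is θ = 2 arccos(1 − 2y/D) = 2.22 rad. Then A = (D²/8)(θ − sin θ) = 0.05191 m² and P = Dθ/2 = 0.5995 m.
Hydraulic radius R = A/P = 0.05191/0.5995 = 0.08659 m.
Rearranging Manning's equation: n = (1/Q) A R^(2/3) S^(1/2) = (1/0.0245) × 0.05191 × 0.08659^(2/3) × √0.00084 = 0.012.

n = 0.012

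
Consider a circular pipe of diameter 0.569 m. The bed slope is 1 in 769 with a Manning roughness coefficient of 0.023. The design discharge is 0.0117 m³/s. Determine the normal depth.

Manning's equation rearranged: A R^(2/3) = nQ / (1·√S) = 0.023 × 0.0117 / (√0.0013) = 0.007462.
Try y = 0.153 m: A R^(2/3) = 0.01096 — over.
Try y = 0.113 m: A R^(2/3) = 0.005982 — short.
Try y = 0.126 m: A R^(2/3) = 0.007451 — matches.

y_n = 0.126 m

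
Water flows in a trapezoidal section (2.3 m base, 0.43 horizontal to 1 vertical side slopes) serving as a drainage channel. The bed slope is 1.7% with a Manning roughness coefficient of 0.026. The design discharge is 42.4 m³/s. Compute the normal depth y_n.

y_n = 2.42 m

Manning's equation rearranged: A R^(2/3) = nQ / (1·√S) = 0.026 × 42.4 / (√0.017) = 8.455.
At y = 1.96 m: A R^(2/3) = 5.903 — too small.
At y = 3.02 m: A R^(2/3) = 12.44 — too large.
At y = 2.42 m: A R^(2/3) = 8.447 — ≈ 8.455.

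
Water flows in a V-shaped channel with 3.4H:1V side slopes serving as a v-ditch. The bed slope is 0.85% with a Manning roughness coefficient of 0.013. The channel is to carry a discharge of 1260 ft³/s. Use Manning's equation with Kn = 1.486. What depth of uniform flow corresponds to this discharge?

y_n = 4.57 ft

Manning's equation rearranged: A R^(2/3) = nQ / (1.486·√S) = 0.013 × 1260 / (1.486 × √0.0085) = 119.6.
Trying y = 5.02 ft: A R^(2/3) = 153.9 — over.
Trying y = 3.4 ft: A R^(2/3) = 54.46 — short.
Trying y = 4.57 ft: A R^(2/3) = 119.8 — ≈ 119.6.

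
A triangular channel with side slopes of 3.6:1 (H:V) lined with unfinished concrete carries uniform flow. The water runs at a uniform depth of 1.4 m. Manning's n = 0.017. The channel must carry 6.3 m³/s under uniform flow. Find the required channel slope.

S = 0.00039

For a triangular section with side slope z = 3.6: A = zy² = 3.6×1.4² = 7.056 m²; P = 2y√(1+z²) = 2×1.4×3.736 = 10.46 m.
Hydraulic radius R = A/P = 7.056/10.46 = 0.6745 m.
From Manning's equation, S = [nQ / (1 A R^(2/3))]² = [0.017 × 6.3 / (1 × 7.056 × 0.6745^(2/3))]² = 0.00039.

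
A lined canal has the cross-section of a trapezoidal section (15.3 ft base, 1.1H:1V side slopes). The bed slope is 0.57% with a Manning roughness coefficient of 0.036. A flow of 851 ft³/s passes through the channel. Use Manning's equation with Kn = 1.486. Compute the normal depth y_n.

y_n = 5.41 ft

Manning's equation rearranged: A R^(2/3) = nQ / (1.486·√S) = 0.036 × 851 / (1.486 × √0.0057) = 273.1.
Trying y = 6.57 ft: A R^(2/3) = 388.3 — too large.
Trying y = 4.28 ft: A R^(2/3) = 180.3 — too small.
Trying y = 5.41 ft: A R^(2/3) = 273.2 — matches.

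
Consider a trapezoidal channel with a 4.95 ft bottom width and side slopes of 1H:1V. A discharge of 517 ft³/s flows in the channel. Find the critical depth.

At critical depth, Q² T / (g A³) = 1, i.e. A³/T = Q²/g = 517²/32.2 = 8301.
At y = 3.6 ft: A³/T = 2400 — too small.
At y = 5.61 ft: A³/T = 12860 — too large.
At y = 5.01 ft: A³/T = 8300 — matches.

y_c = 5.01 ft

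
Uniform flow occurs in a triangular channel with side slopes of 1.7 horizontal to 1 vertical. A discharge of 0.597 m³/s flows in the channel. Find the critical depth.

At critical depth, Q² T / (g A³) = 1, i.e. A³/T = Q²/g = 0.597²/9.81 = 0.03633.
Trying y = 0.348 m: A³/T = 0.007375 — too small.
Trying y = 0.605 m: A³/T = 0.1171 — too large.
Trying y = 0.479 m: A³/T = 0.03644 — ≈ 0.03633.

y_c = 0.479 m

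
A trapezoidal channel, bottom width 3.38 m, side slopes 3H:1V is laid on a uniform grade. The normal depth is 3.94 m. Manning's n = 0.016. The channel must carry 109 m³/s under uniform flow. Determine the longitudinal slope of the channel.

S = 0.000312

With bottom width b = 3.38 m and side slope z = 3: A = (b + zy)y = (3.38 + 3×3.94)×3.94 = 59.89 m²; P = b + 2y√(1+z²) = 3.38 + 2×3.94×3.162 = 28.3 m.
Hydraulic radius R = A/P = 59.89/28.3 = 2.116 m.
From Manning's equation, S = [nQ / (1 A R^(2/3))]² = [0.016 × 109 / (1 × 59.89 × 2.116^(2/3))]² = 0.000312.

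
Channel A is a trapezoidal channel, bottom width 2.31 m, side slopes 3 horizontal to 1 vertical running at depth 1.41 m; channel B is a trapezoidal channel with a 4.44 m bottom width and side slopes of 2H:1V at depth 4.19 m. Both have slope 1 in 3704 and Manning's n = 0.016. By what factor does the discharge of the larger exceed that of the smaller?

11.6

Channel A: With bottom width b = 2.31 m and side slope z = 3: A = (b + zy)y = (2.31 + 3×1.41)×1.41 = 9.221 m²; P = b + 2y√(1+z²) = 2.31 + 2×1.41×3.162 = 11.23 m. Hydraulic radius R = A/P = 9.221/11.23 = 0.8213 m. Q_A = (1/0.016)·9.221·0.8213^(2/3)·√0.00027 = 8.305 m³/s.
Channel B: With bottom width b = 4.44 m and side slope z = 2: A = (b + zy)y = (4.44 + 2×4.19)×4.19 = 53.72 m²; P = b + 2y√(1+z²) = 4.44 + 2×4.19×2.236 = 23.18 m. Hydraulic radius R = A/P = 53.72/23.18 = 2.318 m. Q_B = (1/0.016)·53.72·2.318^(2/3)·√0.00027 = 96.6 m³/s.
The larger discharge is 96.6 m³/s and the smaller is 8.305 m³/s; the ratio is 11.6.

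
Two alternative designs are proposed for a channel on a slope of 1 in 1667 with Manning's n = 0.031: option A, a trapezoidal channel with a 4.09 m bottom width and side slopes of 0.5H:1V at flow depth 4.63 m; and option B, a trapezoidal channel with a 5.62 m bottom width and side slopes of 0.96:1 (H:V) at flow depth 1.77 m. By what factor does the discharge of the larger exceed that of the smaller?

Channel A: With bottom width b = 4.09 m and side slope z = 0.5: A = (b + zy)y = (4.09 + 0.5×4.63)×4.63 = 29.66 m²; P = b + 2y√(1+z²) = 4.09 + 2×4.63×1.118 = 14.44 m. Hydraulic radius R = A/P = 29.66/14.44 = 2.053 m. Q_A = (1/0.031)·29.66·2.053^(2/3)·√0.0005999 = 37.85 m³/s.
Channel B: With bottom width b = 5.62 m and side slope z = 0.96: A = (b + zy)y = (5.62 + 0.96×1.77)×1.77 = 12.95 m²; P = b + 2y√(1+z²) = 5.62 + 2×1.77×1.386 = 10.53 m. Hydraulic radius R = A/P = 12.95/10.53 = 1.231 m. Q_B = (1/0.031)·12.95·1.231^(2/3)·√0.0005999 = 11.75 m³/s.
The larger discharge is 37.85 m³/s and the smaller is 11.75 m³/s; the ratio is 3.22.

3.22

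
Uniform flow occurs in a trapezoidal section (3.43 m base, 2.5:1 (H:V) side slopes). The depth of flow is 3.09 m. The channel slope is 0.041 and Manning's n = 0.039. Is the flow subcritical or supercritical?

supercritical

With bottom width b = 3.43 m and side slope z = 2.5: A = (b + zy)y = (3.43 + 2.5×3.09)×3.09 = 34.47 m²; P = b + 2y√(1+z²) = 3.43 + 2×3.09×2.693 = 20.07 m.
Hydraulic radius R = A/P = 34.47/20.07 = 1.717 m.
V = (1/n) R^(2/3) √S = (1/0.039) × 1.717^(2/3) × √0.041 = 7.446 m/s. Hydraulic depth D_h = A/T = 34.47/18.88 = 1.826 m.
Froude number Fr = V/√(g·D_h) = 7.446/√(9.81×1.826) = 1.76, which is greater than 1, so the flow is supercritical.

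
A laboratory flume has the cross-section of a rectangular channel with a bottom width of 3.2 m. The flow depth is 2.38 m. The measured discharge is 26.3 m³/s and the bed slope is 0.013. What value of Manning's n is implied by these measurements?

n = 0.0321

Flow area A = b·y = 3.2 × 2.38 = 7.616 m². Wetted perimeter P = b + 2y = 3.2 + 2×2.38 = 7.96 m.
Hydraulic radius R = A/P = 7.616/7.96 = 0.9568 m.
Rearranging Manning's equation: n = (1/Q) A R^(2/3) S^(1/2) = (1/26.3) × 7.616 × 0.9568^(2/3) × √0.013 = 0.0321.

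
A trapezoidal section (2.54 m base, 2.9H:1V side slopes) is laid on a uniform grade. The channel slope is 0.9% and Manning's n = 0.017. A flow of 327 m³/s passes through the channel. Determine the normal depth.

Manning's equation rearranged: A R^(2/3) = nQ / (1·√S) = 0.017 × 327 / (√0.009) = 58.6.
Trying y = 2.5 m: A R^(2/3) = 30.18 — too small.
Trying y = 3.31 m: A R^(2/3) = 58.54 — close enough.

y_n = 3.31 m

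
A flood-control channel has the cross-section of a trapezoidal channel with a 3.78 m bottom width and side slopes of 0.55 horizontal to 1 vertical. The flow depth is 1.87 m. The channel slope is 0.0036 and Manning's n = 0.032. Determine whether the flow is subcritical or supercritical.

With bottom width b = 3.78 m and side slope z = 0.55: A = (b + zy)y = (3.78 + 0.55×1.87)×1.87 = 8.992 m²; P = b + 2y√(1+z²) = 3.78 + 2×1.87×1.141 = 8.048 m.
Hydraulic radius R = A/P = 8.992/8.048 = 1.117 m.
V = (1/n) R^(2/3) √S = (1/0.032) × 1.117^(2/3) × √0.0036 = 2.019 m/s. Hydraulic depth D_h = A/T = 8.992/5.837 = 1.54 m.
Froude number Fr = V/√(g·D_h) = 2.019/√(9.81×1.54) = 0.519, which is less than 1, so the flow is subcritical.

subcritical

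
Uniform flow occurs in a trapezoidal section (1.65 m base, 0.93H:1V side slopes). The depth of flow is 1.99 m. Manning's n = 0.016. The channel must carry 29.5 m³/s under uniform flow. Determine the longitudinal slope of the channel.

S = 0.0047

With bottom width b = 1.65 m and side slope z = 0.93: A = (b + zy)y = (1.65 + 0.93×1.99)×1.99 = 6.966 m²; P = b + 2y√(1+z²) = 1.65 + 2×1.99×1.366 = 7.085 m.
Hydraulic radius R = A/P = 6.966/7.085 = 0.9832 m.
From Manning's equation, S = [nQ / (1 A R^(2/3))]² = [0.016 × 29.5 / (1 × 6.966 × 0.9832^(2/3))]² = 0.0047.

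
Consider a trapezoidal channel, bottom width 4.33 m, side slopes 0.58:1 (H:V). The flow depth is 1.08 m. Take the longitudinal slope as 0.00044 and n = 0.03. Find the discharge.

With bottom width b = 4.33 m and side slope z = 0.58: A = (b + zy)y = (4.33 + 0.58×1.08)×1.08 = 5.353 m²; P = b + 2y√(1+z²) = 4.33 + 2×1.08×1.156 = 6.827 m.
Hydraulic radius R = A/P = 5.353/6.827 = 0.7841 m.
Manning's equation: Q = (1/n) A R^(2/3) S^(1/2) = (1/0.03) × 5.353 × 0.7841^(2/3) × 0.00044^(1/2) = 3.18 m³/s.

Q = 3.18 m³/s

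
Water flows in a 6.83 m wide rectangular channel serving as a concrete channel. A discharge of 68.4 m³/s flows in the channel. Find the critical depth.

y_c = 2.17 m

For a rectangular channel, critical depth y_c = (q²/g)^(1/3) where q = Q/b = 68.4/6.83 = 10.01 m²/s.
So y_c = (10.01²/9.81)^(1/3) = 2.17 m.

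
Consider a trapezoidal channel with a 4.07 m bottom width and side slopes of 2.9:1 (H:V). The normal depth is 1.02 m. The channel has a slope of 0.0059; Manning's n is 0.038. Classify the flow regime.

subcritical

With bottom width b = 4.07 m and side slope z = 2.9: A = (b + zy)y = (4.07 + 2.9×1.02)×1.02 = 7.169 m²; P = b + 2y√(1+z²) = 4.07 + 2×1.02×3.068 = 10.33 m.
Hydraulic radius R = A/P = 7.169/10.33 = 0.6941 m.
V = (1/n) R^(2/3) √S = (1/0.038) × 0.6941^(2/3) × √0.0059 = 1.585 m/s. Hydraulic depth D_h = A/T = 7.169/9.986 = 0.7179 m.
Froude number Fr = V/√(g·D_h) = 1.585/√(9.81×0.7179) = 0.597, which is less than 1, so the flow is subcritical.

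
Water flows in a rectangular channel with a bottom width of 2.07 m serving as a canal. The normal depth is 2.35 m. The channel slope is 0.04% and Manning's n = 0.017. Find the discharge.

Q = 4.59 m³/s

Flow area A = b·y = 2.07 × 2.35 = 4.864 m². Wetted perimeter P = b + 2y = 2.07 + 2×2.35 = 6.77 m.
Hydraulic radius R = A/P = 4.864/6.77 = 0.7185 m.
Manning's equation: Q = (1/n) A R^(2/3) S^(1/2) = (1/0.017) × 4.864 × 0.7185^(2/3) × 0.0004^(1/2) = 4.59 m³/s.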